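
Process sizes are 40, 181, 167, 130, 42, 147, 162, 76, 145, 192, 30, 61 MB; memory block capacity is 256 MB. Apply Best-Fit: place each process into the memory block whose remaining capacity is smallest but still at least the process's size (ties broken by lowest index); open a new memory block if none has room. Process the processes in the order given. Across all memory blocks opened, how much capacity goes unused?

419

Put 40 MB in memory block 1; 216 MB remain.
Put 181 MB in memory block 1; 35 MB remain.
Put 167 MB in memory block 2; 89 MB remain.
Put 130 MB in memory block 3; 126 MB remain.
Put 42 MB in memory block 2; 47 MB remain.
Put 147 MB in memory block 4; 109 MB remain.
Put 162 MB in memory block 5; 94 MB remain.
Put 76 MB in memory block 5; 18 MB remain.
Put 145 MB in memory block 6; 111 MB remain.
Put 192 MB in memory block 7; 64 MB remain.
Put 30 MB in memory block 1; 5 MB remain.
Put 61 MB in memory block 7; 3 MB remain.
7 memory blocks × 256 MB = 1792 MB; used 1373 MB; unused 419 MB.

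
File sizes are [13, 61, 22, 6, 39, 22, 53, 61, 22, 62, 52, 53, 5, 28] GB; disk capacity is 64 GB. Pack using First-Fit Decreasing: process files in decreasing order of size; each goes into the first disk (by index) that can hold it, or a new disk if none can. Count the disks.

9

Sorted descending: 62, 61, 61, 53, 53, 52, 39, 28, 22, 22, 22, 13, 6, 5.
62 GB → disk 1 (remaining 2 GB)
61 GB → disk 2 (remaining 3 GB)
61 GB → disk 3 (remaining 3 GB)
53 GB → disk 4 (remaining 11 GB)
53 GB → disk 5 (remaining 11 GB)
52 GB → disk 6 (remaining 12 GB)
39 GB → disk 7 (remaining 25 GB)
28 GB → disk 8 (remaining 36 GB)
22 GB → disk 7 (remaining 3 GB)
22 GB → disk 8 (remaining 14 GB)
22 GB → disk 9 (remaining 42 GB)
13 GB → disk 8 (remaining 1 GB)
6 GB → disk 4 (remaining 5 GB)
5 GB → disk 4 (remaining 0 GB)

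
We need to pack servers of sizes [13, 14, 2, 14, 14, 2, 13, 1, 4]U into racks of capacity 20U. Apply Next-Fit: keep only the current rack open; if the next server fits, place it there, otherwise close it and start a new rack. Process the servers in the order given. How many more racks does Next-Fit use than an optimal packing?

Next-Fit: [13] [14,2] [14] [14,2] [13,1,4] → 5 racks.
5 servers exceed 10U (half the capacity), and no two of those can share a rack, so at least 5 racks are needed.
So 5 is already optimal.

0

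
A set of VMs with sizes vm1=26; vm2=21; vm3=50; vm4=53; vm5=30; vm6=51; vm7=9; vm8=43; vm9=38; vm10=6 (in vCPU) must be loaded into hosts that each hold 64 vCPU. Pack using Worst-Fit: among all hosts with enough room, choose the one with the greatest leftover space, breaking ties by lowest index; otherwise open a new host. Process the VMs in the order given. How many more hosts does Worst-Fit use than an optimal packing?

Worst-Fit: [26,21] [50] [53] [30,9] [51] [43] [38,6] → 7 hosts.
Total size 327 vCPU; any packing needs at least ⌈327/64⌉ = 6 hosts.
An optimal packing achieves that bound: [53,9] [51,6] [50] [43,21] [38,26] [30] → 6 hosts.
Excess: 7 − 6 = 1.

1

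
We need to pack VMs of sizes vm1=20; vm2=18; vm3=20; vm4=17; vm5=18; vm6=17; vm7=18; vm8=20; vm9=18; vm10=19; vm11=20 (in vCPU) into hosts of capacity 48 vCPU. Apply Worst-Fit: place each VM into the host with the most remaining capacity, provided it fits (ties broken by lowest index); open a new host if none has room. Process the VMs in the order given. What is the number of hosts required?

6

Put vm1 (20 vCPU) in host 1; 28 vCPU remain.
Put vm2 (18 vCPU) in host 1; 10 vCPU remain.
Put vm3 (20 vCPU) in host 2; 28 vCPU remain.
Put vm4 (17 vCPU) in host 2; 11 vCPU remain.
Put vm5 (18 vCPU) in host 3; 30 vCPU remain.
Put vm6 (17 vCPU) in host 3; 13 vCPU remain.
Put vm7 (18 vCPU) in host 4; 30 vCPU remain.
Put vm8 (20 vCPU) in host 4; 10 vCPU remain.
Put vm9 (18 vCPU) in host 5; 30 vCPU remain.
Put vm10 (19 vCPU) in host 5; 11 vCPU remain.
Put vm11 (20 vCPU) in host 6; 28 vCPU remain.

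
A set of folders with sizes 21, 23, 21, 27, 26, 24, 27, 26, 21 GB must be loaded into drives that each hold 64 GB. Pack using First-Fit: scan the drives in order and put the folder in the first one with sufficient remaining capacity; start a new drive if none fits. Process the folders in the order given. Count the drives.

Put 21 GB in drive 1; 43 GB remain.
Put 23 GB in drive 1; 20 GB remain.
Put 21 GB in drive 2; 43 GB remain.
Put 27 GB in drive 2; 16 GB remain.
Put 26 GB in drive 3; 38 GB remain.
Put 24 GB in drive 3; 14 GB remain.
Put 27 GB in drive 4; 37 GB remain.
Put 26 GB in drive 4; 11 GB remain.
Put 21 GB in drive 5; 43 GB remain.
Final drives: [21,23] [21,27] [26,24] [27,26] [21].

5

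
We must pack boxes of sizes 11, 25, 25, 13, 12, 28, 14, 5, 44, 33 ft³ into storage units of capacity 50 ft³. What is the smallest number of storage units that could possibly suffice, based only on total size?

Total size = 11 + 25 + 25 + 13 + 12 + 28 + 14 + 5 + 44 + 33 = 210 ft³.
⌈210 / 50⌉ = 5.

5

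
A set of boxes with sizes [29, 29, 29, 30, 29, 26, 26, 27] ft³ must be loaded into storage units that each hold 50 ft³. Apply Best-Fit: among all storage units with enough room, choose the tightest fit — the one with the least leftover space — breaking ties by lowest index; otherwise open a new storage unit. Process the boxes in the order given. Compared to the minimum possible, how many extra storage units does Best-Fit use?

0

Best-Fit: [29] [29] [29] [30] [29] [26] [26] [27] → 8 storage units.
8 boxes exceed 25 ft³ (half the capacity), and no two of those can share a storage unit, so at least 8 storage units are needed.
So 8 is already optimal.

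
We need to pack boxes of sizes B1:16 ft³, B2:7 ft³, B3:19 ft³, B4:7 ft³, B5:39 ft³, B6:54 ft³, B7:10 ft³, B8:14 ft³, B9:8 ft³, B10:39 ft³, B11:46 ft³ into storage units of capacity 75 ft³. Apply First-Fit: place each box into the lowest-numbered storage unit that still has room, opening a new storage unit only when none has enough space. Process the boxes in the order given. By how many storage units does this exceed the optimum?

First-Fit: [16,7,19,7,10,14] [39,8] [54] [39] [46] → 5 storage units.
Total size 259 ft³; any packing needs at least ⌈259/75⌉ = 4 storage units.
An optimal packing achieves that bound: [54,19] [46,16,10] [39,14,8,7,7] [39] → 4 storage units.
Excess: 5 − 4 = 1.

1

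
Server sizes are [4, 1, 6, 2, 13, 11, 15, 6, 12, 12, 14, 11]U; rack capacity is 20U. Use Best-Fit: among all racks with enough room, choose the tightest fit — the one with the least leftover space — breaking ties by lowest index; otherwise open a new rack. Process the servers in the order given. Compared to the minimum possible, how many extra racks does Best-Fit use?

Best-Fit: [4,1,6,2,6] [13] [11] [15] [12] [12] [14] [11] → 8 racks.
7 servers exceed 10U (half the capacity), and no two of those can share a rack, so at least 7 racks are needed.
An optimal packing achieves that bound: [15,4,1] [14,6] [13,6] [12,2] [12] [11] [11] → 7 racks.
Excess: 8 − 7 = 1.

1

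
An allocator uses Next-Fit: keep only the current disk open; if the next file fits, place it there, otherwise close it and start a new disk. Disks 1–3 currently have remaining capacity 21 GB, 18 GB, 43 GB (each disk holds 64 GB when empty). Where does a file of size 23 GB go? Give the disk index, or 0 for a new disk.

Next-Fit only looks at disk 3, which has 43 GB free.
23 GB fits there.

3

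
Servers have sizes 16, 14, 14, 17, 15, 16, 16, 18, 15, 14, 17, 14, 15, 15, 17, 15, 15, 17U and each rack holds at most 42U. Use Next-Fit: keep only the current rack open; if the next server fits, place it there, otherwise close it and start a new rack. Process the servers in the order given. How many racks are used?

16U → rack 1 (remaining 26U)
14U → rack 1 (remaining 12U)
14U → rack 2 (remaining 28U)
17U → rack 2 (remaining 11U)
15U → rack 3 (remaining 27U)
16U → rack 3 (remaining 11U)
16U → rack 4 (remaining 26U)
18U → rack 4 (remaining 8U)
15U → rack 5 (remaining 27U)
14U → rack 5 (remaining 13U)
17U → rack 6 (remaining 25U)
14U → rack 6 (remaining 11U)
15U → rack 7 (remaining 27U)
15U → rack 7 (remaining 12U)
17U → rack 8 (remaining 25U)
15U → rack 8 (remaining 10U)
15U → rack 9 (remaining 27U)
17U → rack 9 (remaining 10U)
Final racks: [16,14] [14,17] [15,16] [16,18] [15,14] [17,14] [15,15] [17,15] [15,17].

9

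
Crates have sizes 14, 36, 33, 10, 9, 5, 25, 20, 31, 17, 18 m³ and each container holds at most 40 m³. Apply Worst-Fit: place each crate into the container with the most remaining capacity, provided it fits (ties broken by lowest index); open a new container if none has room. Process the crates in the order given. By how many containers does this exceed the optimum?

1

Worst-Fit: [14,10,9,5] [36] [33] [25] [20,17] [31] [18] → 7 containers.
Total size 218 m³; any packing needs at least ⌈218/40⌉ = 6 containers.
An optimal packing achieves that bound: [36] [33,5] [31,9] [25,14] [20,18] [17,10] → 6 containers.
Excess: 7 − 6 = 1.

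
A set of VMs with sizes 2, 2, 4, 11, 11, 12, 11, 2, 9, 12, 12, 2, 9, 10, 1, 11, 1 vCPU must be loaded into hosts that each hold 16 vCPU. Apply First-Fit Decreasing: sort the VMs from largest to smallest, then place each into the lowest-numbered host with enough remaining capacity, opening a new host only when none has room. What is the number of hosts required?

Sorted descending: 12, 12, 12, 11, 11, 11, 11, 10, 9, 9, 4, 2, 2, 2, 2, 1, 1.
host 1: place 12 vCPU, 4 vCPU left
host 2: place 12 vCPU, 4 vCPU left
host 3: place 12 vCPU, 4 vCPU left
host 4: place 11 vCPU, 5 vCPU left
host 5: place 11 vCPU, 5 vCPU left
host 6: place 11 vCPU, 5 vCPU left
host 7: place 11 vCPU, 5 vCPU left
host 8: place 10 vCPU, 6 vCPU left
host 9: place 9 vCPU, 7 vCPU left
host 10: place 9 vCPU, 7 vCPU left
host 1: place 4 vCPU, 0 vCPU left
host 2: place 2 vCPU, 2 vCPU left
host 2: place 2 vCPU, 0 vCPU left
host 3: place 2 vCPU, 2 vCPU left
host 3: place 2 vCPU, 0 vCPU left
host 4: place 1 vCPU, 4 vCPU left
host 4: place 1 vCPU, 3 vCPU left
Final hosts: [12,4] [12,2,2] [12,2,2] [11,1,1] [11] [11] [11] [10] [9] [9].

10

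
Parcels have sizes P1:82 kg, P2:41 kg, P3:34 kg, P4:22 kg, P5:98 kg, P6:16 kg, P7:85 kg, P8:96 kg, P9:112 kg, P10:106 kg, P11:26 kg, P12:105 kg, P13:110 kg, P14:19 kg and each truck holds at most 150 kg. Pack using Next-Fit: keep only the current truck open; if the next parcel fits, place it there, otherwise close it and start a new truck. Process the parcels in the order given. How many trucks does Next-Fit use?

Put P1 (82 kg) in truck 1; 68 kg remain.
Put P2 (41 kg) in truck 1; 27 kg remain.
Put P3 (34 kg) in truck 2; 116 kg remain.
Put P4 (22 kg) in truck 2; 94 kg remain.
Put P5 (98 kg) in truck 3; 52 kg remain.
Put P6 (16 kg) in truck 3; 36 kg remain.
Put P7 (85 kg) in truck 4; 65 kg remain.
Put P8 (96 kg) in truck 5; 54 kg remain.
Put P9 (112 kg) in truck 6; 38 kg remain.
Put P10 (106 kg) in truck 7; 44 kg remain.
Put P11 (26 kg) in truck 7; 18 kg remain.
Put P12 (105 kg) in truck 8; 45 kg remain.
Put P13 (110 kg) in truck 9; 40 kg remain.
Put P14 (19 kg) in truck 9; 21 kg remain.
Final trucks: [82,41] [34,22] [98,16] [85] [96] [112] [106,26] [105] [110,19].

9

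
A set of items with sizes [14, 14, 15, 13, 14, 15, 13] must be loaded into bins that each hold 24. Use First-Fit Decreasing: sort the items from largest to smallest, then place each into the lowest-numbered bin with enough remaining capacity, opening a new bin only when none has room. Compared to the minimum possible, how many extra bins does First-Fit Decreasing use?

First-Fit Decreasing: [15] [15] [14] [14] [14] [13] [13] → 7 bins.
7 items exceed 12 (half the capacity), and no two of those can share a bin, so at least 7 bins are needed.
So 7 is already optimal.

0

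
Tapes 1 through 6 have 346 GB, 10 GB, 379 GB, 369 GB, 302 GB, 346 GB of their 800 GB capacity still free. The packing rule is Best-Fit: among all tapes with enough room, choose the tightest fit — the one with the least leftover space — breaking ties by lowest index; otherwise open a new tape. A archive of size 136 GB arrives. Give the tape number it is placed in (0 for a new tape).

5

Tapes with room: tape 1 (346 GB), tape 3 (379 GB), tape 4 (369 GB), tape 5 (302 GB), tape 6 (346 GB).
Tightest fit is tape 5 with 302 GB free.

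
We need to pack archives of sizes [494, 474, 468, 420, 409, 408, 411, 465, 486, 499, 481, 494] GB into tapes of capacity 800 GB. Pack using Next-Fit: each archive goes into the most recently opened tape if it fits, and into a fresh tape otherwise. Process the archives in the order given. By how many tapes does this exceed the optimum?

0

Next-Fit: [494] [474] [468] [420] [409] [408] [411] [465] [486] [499] [481] [494] → 12 tapes.
12 archives exceed 400 GB (half the capacity), and no two of those can share a tape, so at least 12 tapes are needed.
So 12 is already optimal.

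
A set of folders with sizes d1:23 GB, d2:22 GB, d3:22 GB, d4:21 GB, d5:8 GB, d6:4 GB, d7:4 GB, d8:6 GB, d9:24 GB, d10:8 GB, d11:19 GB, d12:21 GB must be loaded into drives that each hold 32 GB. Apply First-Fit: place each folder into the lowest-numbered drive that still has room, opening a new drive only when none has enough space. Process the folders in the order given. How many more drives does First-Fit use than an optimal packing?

0

First-Fit: [23,8] [22,4,4] [22,6] [21,8] [24] [19] [21] → 7 drives.
7 folders exceed 16 GB (half the capacity), and no two of those can share a drive, so at least 7 drives are needed.
So 7 is already optimal.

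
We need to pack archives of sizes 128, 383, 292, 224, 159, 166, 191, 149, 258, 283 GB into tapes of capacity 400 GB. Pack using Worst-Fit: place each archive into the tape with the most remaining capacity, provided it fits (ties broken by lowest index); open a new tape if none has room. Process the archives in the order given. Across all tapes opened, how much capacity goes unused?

567

tape 1: place 128 GB, 272 GB left
tape 2: place 383 GB, 17 GB left
tape 3: place 292 GB, 108 GB left
tape 1: place 224 GB, 48 GB left
tape 4: place 159 GB, 241 GB left
tape 4: place 166 GB, 75 GB left
tape 5: place 191 GB, 209 GB left
tape 5: place 149 GB, 60 GB left
tape 6: place 258 GB, 142 GB left
tape 7: place 283 GB, 117 GB left
7 tapes × 400 GB = 2800 GB; used 2233 GB; unused 567 GB.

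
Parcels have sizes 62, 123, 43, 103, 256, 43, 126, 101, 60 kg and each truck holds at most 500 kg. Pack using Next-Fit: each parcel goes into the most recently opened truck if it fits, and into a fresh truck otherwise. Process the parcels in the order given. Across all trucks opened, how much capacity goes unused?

Put 62 kg in truck 1; 438 kg remain.
Put 123 kg in truck 1; 315 kg remain.
Put 43 kg in truck 1; 272 kg remain.
Put 103 kg in truck 1; 169 kg remain.
Put 256 kg in truck 2; 244 kg remain.
Put 43 kg in truck 2; 201 kg remain.
Put 126 kg in truck 2; 75 kg remain.
Put 101 kg in truck 3; 399 kg remain.
Put 60 kg in truck 3; 339 kg remain.
3 trucks × 500 kg = 1500 kg; used 917 kg; unused 583 kg.

583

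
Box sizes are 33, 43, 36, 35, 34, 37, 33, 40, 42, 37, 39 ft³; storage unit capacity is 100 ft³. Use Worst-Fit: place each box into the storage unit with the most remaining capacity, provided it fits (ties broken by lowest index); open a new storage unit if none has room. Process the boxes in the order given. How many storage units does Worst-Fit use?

storage unit 1: place 33 ft³, 67 ft³ left
storage unit 1: place 43 ft³, 24 ft³ left
storage unit 2: place 36 ft³, 64 ft³ left
storage unit 2: place 35 ft³, 29 ft³ left
storage unit 3: place 34 ft³, 66 ft³ left
storage unit 3: place 37 ft³, 29 ft³ left
storage unit 4: place 33 ft³, 67 ft³ left
storage unit 4: place 40 ft³, 27 ft³ left
storage unit 5: place 42 ft³, 58 ft³ left
storage unit 5: place 37 ft³, 21 ft³ left
storage unit 6: place 39 ft³, 61 ft³ left
Final storage units: [33,43] [36,35] [34,37] [33,40] [42,37] [39].

6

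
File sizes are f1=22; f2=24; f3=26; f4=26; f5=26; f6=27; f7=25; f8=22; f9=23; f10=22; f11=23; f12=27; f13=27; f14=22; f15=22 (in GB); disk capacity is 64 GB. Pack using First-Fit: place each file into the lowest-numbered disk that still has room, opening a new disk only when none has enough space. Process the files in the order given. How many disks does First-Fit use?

8

f1 (22 GB) → disk 1 (remaining 42 GB)
f2 (24 GB) → disk 1 (remaining 18 GB)
f3 (26 GB) → disk 2 (remaining 38 GB)
f4 (26 GB) → disk 2 (remaining 12 GB)
f5 (26 GB) → disk 3 (remaining 38 GB)
f6 (27 GB) → disk 3 (remaining 11 GB)
f7 (25 GB) → disk 4 (remaining 39 GB)
f8 (22 GB) → disk 4 (remaining 17 GB)
f9 (23 GB) → disk 5 (remaining 41 GB)
f10 (22 GB) → disk 5 (remaining 19 GB)
f11 (23 GB) → disk 6 (remaining 41 GB)
f12 (27 GB) → disk 6 (remaining 14 GB)
f13 (27 GB) → disk 7 (remaining 37 GB)
f14 (22 GB) → disk 7 (remaining 15 GB)
f15 (22 GB) → disk 8 (remaining 42 GB)
Final disks: [22,24] [26,26] [26,27] [25,22] [23,22] [23,27] [27,22] [22].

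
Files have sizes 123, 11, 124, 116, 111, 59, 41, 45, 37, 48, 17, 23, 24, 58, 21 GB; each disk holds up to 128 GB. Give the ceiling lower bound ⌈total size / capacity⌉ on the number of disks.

7 disks

Total size = 123 + 11 + 124 + 116 + 111 + 59 + 41 + 45 + 37 + 48 + 17 + 23 + 24 + 58 + 21 = 858 GB.
⌈858 / 128⌉ = 7.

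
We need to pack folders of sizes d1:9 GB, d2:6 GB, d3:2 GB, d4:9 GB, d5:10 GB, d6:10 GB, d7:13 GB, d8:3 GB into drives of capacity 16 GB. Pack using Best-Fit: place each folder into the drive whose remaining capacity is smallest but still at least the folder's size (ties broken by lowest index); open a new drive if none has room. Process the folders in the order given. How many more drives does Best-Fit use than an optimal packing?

0

Best-Fit: [9,6] [2,9] [10] [10] [13,3] → 5 drives.
5 folders exceed 8 GB (half the capacity), and no two of those can share a drive, so at least 5 drives are needed.
So 5 is already optimal.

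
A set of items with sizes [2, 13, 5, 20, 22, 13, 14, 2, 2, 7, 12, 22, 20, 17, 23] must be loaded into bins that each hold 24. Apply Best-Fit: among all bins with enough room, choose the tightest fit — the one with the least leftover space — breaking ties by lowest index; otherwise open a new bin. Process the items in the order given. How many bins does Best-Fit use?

bin 1: place 2, 22 left
bin 1: place 13, 9 left
bin 1: place 5, 4 left
bin 2: place 20, 4 left
bin 3: place 22, 2 left
bin 4: place 13, 11 left
bin 5: place 14, 10 left
bin 3: place 2, 0 left
bin 1: place 2, 2 left
bin 5: place 7, 3 left
bin 6: place 12, 12 left
bin 7: place 22, 2 left
bin 8: place 20, 4 left
bin 9: place 17, 7 left
bin 10: place 23, 1 left

10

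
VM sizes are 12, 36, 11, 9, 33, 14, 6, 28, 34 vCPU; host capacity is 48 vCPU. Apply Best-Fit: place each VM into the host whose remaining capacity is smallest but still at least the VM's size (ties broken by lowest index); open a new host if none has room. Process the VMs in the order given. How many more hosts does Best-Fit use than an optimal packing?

Best-Fit: [12,36] [11,9,6] [33,14] [28] [34] → 5 hosts.
Total size 183 vCPU; any packing needs at least ⌈183/48⌉ = 4 hosts.
An optimal packing achieves that bound: [36,12] [34,14] [33,11] [28,9,6] → 4 hosts.
Excess: 5 − 4 = 1.

1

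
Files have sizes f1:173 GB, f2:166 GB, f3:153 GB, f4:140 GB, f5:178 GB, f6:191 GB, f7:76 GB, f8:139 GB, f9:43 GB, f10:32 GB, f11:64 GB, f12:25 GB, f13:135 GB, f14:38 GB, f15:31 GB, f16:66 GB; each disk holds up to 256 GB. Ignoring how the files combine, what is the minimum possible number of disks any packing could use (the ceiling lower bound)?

7

Total size = 173 + 166 + 153 + 140 + 178 + 191 + 76 + 139 + 43 + 32 + 64 + 25 + 135 + 38 + 31 + 66 = 1650 GB.
⌈1650 / 256⌉ = 7.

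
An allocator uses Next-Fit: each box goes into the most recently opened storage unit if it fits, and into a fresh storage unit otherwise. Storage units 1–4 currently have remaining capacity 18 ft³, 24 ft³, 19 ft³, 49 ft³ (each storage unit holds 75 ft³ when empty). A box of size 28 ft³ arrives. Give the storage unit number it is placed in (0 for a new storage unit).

Next-Fit only looks at storage unit 4, which has 49 ft³ free.
28 ft³ fits there.

4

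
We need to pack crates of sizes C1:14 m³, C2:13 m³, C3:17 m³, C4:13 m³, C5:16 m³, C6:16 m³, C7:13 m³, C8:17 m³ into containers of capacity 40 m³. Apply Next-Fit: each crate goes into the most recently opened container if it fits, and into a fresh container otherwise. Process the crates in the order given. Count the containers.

container 1: place C1 (14 m³), 26 m³ left
container 1: place C2 (13 m³), 13 m³ left
container 2: place C3 (17 m³), 23 m³ left
container 2: place C4 (13 m³), 10 m³ left
container 3: place C5 (16 m³), 24 m³ left
container 3: place C6 (16 m³), 8 m³ left
container 4: place C7 (13 m³), 27 m³ left
container 4: place C8 (17 m³), 10 m³ left
Final containers: [14,13] [17,13] [16,16] [13,17].

4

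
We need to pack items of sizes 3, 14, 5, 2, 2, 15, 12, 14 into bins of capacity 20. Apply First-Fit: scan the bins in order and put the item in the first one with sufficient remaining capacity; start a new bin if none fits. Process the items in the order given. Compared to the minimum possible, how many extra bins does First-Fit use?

0

First-Fit: [3,14,2] [5,2,12] [15] [14] → 4 bins.
Total size 67; any packing needs at least ⌈67/20⌉ = 4 bins.
So 4 is already optimal.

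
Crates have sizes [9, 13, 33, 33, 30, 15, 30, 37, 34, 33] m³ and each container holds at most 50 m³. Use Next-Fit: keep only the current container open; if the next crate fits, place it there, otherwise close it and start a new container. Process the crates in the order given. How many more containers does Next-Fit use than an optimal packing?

1

Next-Fit: [9,13] [33] [33] [30,15] [30] [37] [34] [33] → 8 containers.
7 crates exceed 25 m³ (half the capacity), and no two of those can share a container, so at least 7 containers are needed.
An optimal packing achieves that bound: [37,13] [34,15] [33,9] [33] [33] [30] [30] → 7 containers.
Excess: 8 − 7 = 1.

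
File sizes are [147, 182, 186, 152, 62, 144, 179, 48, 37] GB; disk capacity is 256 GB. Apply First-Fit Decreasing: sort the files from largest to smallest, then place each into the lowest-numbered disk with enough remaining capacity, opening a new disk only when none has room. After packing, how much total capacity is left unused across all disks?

Sorted descending: 186, 182, 179, 152, 147, 144, 62, 48, 37.
disk 1: place 186 GB, 70 GB left
disk 2: place 182 GB, 74 GB left
disk 3: place 179 GB, 77 GB left
disk 4: place 152 GB, 104 GB left
disk 5: place 147 GB, 109 GB left
disk 6: place 144 GB, 112 GB left
disk 1: place 62 GB, 8 GB left
disk 2: place 48 GB, 26 GB left
disk 3: place 37 GB, 40 GB left
6 disks × 256 GB = 1536 GB; used 1137 GB; unused 399 GB.

399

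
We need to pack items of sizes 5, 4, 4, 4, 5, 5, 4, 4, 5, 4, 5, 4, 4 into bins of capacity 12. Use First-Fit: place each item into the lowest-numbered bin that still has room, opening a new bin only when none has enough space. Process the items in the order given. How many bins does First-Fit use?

5 → bin 1 (remaining 7)
4 → bin 1 (remaining 3)
4 → bin 2 (remaining 8)
4 → bin 2 (remaining 4)
5 → bin 3 (remaining 7)
5 → bin 3 (remaining 2)
4 → bin 2 (remaining 0)
4 → bin 4 (remaining 8)
5 → bin 4 (remaining 3)
4 → bin 5 (remaining 8)
5 → bin 5 (remaining 3)
4 → bin 6 (remaining 8)
4 → bin 6 (remaining 4)

6 bins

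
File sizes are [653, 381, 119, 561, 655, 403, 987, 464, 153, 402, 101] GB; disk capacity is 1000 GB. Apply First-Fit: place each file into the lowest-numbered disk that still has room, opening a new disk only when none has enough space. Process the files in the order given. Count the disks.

6 disks

Put 653 GB in disk 1; 347 GB remain.
Put 381 GB in disk 2; 619 GB remain.
Put 119 GB in disk 1; 228 GB remain.
Put 561 GB in disk 2; 58 GB remain.
Put 655 GB in disk 3; 345 GB remain.
Put 403 GB in disk 4; 597 GB remain.
Put 987 GB in disk 5; 13 GB remain.
Put 464 GB in disk 4; 133 GB remain.
Put 153 GB in disk 1; 75 GB remain.
Put 402 GB in disk 6; 598 GB remain.
Put 101 GB in disk 3; 244 GB remain.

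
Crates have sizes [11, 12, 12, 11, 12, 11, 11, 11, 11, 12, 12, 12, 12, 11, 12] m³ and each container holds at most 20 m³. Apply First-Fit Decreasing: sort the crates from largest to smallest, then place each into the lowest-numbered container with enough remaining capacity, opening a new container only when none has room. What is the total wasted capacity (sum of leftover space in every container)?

127

Sorted descending: 12, 12, 12, 12, 12, 12, 12, 12, 11, 11, 11, 11, 11, 11, 11.
container 1: place 12 m³, 8 m³ left
container 2: place 12 m³, 8 m³ left
container 3: place 12 m³, 8 m³ left
container 4: place 12 m³, 8 m³ left
container 5: place 12 m³, 8 m³ left
container 6: place 12 m³, 8 m³ left
container 7: place 12 m³, 8 m³ left
container 8: place 12 m³, 8 m³ left
container 9: place 11 m³, 9 m³ left
container 10: place 11 m³, 9 m³ left
container 11: place 11 m³, 9 m³ left
container 12: place 11 m³, 9 m³ left
container 13: place 11 m³, 9 m³ left
container 14: place 11 m³, 9 m³ left
container 15: place 11 m³, 9 m³ left
15 containers × 20 m³ = 300 m³; used 173 m³; unused 127 m³.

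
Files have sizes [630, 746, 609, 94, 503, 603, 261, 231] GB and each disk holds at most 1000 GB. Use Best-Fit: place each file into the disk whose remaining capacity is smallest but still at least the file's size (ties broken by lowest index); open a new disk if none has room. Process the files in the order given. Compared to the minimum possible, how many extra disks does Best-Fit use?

Best-Fit: [630,261] [746,94] [609,231] [503] [603] → 5 disks.
5 files exceed 500 GB (half the capacity), and no two of those can share a disk, so at least 5 disks are needed.
So 5 is already optimal.

0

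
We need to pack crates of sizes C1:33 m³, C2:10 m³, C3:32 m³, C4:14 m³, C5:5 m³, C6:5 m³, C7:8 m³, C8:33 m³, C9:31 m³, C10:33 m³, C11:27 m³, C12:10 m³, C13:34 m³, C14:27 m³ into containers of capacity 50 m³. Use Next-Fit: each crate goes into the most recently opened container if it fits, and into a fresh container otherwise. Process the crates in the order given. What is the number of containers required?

Put C1 (33 m³) in container 1; 17 m³ remain.
Put C2 (10 m³) in container 1; 7 m³ remain.
Put C3 (32 m³) in container 2; 18 m³ remain.
Put C4 (14 m³) in container 2; 4 m³ remain.
Put C5 (5 m³) in container 3; 45 m³ remain.
Put C6 (5 m³) in container 3; 40 m³ remain.
Put C7 (8 m³) in container 3; 32 m³ remain.
Put C8 (33 m³) in container 4; 17 m³ remain.
Put C9 (31 m³) in container 5; 19 m³ remain.
Put C10 (33 m³) in container 6; 17 m³ remain.
Put C11 (27 m³) in container 7; 23 m³ remain.
Put C12 (10 m³) in container 7; 13 m³ remain.
Put C13 (34 m³) in container 8; 16 m³ remain.
Put C14 (27 m³) in container 9; 23 m³ remain.
Final containers: [33,10] [32,14] [5,5,8] [33] [31] [33] [27,10] [34] [27].

9 containers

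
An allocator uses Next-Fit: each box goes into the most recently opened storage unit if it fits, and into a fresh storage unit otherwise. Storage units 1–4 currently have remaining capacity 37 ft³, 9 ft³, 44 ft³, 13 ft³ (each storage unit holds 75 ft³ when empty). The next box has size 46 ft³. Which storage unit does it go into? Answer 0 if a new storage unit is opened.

Next-Fit only looks at storage unit 4, which has 13 ft³ free.
46 ft³ does not fit, so a new storage unit is opened.

0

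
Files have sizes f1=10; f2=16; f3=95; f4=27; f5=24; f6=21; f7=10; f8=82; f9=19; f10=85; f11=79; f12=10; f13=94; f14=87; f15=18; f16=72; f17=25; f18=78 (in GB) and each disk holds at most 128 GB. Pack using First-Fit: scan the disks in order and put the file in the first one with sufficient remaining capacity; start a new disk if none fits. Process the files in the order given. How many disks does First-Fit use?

9

Put f1 (10 GB) in disk 1; 118 GB remain.
Put f2 (16 GB) in disk 1; 102 GB remain.
Put f3 (95 GB) in disk 1; 7 GB remain.
Put f4 (27 GB) in disk 2; 101 GB remain.
Put f5 (24 GB) in disk 2; 77 GB remain.
Put f6 (21 GB) in disk 2; 56 GB remain.
Put f7 (10 GB) in disk 2; 46 GB remain.
Put f8 (82 GB) in disk 3; 46 GB remain.
Put f9 (19 GB) in disk 2; 27 GB remain.
Put f10 (85 GB) in disk 4; 43 GB remain.
Put f11 (79 GB) in disk 5; 49 GB remain.
Put f12 (10 GB) in disk 2; 17 GB remain.
Put f13 (94 GB) in disk 6; 34 GB remain.
Put f14 (87 GB) in disk 7; 41 GB remain.
Put f15 (18 GB) in disk 3; 28 GB remain.
Put f16 (72 GB) in disk 8; 56 GB remain.
Put f17 (25 GB) in disk 3; 3 GB remain.
Put f18 (78 GB) in disk 9; 50 GB remain.
Final disks: [10,16,95] [27,24,21,10,19,10] [82,18,25] [85] [79] [94] [87] [72] [78].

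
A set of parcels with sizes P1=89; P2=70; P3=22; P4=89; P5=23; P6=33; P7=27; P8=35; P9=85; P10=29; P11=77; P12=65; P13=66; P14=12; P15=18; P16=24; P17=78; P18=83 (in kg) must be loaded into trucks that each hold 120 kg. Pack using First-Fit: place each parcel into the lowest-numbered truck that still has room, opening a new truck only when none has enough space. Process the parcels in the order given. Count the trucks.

10

P1 (89 kg) → truck 1 (remaining 31 kg)
P2 (70 kg) → truck 2 (remaining 50 kg)
P3 (22 kg) → truck 1 (remaining 9 kg)
P4 (89 kg) → truck 3 (remaining 31 kg)
P5 (23 kg) → truck 2 (remaining 27 kg)
P6 (33 kg) → truck 4 (remaining 87 kg)
P7 (27 kg) → truck 2 (remaining 0 kg)
P8 (35 kg) → truck 4 (remaining 52 kg)
P9 (85 kg) → truck 5 (remaining 35 kg)
P10 (29 kg) → truck 3 (remaining 2 kg)
P11 (77 kg) → truck 6 (remaining 43 kg)
P12 (65 kg) → truck 7 (remaining 55 kg)
P13 (66 kg) → truck 8 (remaining 54 kg)
P14 (12 kg) → truck 4 (remaining 40 kg)
P15 (18 kg) → truck 4 (remaining 22 kg)
P16 (24 kg) → truck 5 (remaining 11 kg)
P17 (78 kg) → truck 9 (remaining 42 kg)
P18 (83 kg) → truck 10 (remaining 37 kg)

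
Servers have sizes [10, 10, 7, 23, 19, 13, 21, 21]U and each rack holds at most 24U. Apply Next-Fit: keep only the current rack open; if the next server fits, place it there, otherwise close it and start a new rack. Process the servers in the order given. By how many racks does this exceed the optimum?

1

Next-Fit: [10,10] [7] [23] [19] [13] [21] [21] → 7 racks.
Total size 124U; any packing needs at least ⌈124/24⌉ = 6 racks.
An optimal packing achieves that bound: [23] [21] [21] [19] [13,10] [10,7] → 6 racks.
Excess: 7 − 6 = 1.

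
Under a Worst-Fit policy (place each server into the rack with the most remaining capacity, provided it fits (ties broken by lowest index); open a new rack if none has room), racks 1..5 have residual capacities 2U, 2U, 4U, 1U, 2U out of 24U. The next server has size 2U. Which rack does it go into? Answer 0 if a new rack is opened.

Racks with room: rack 1 (2U), rack 2 (2U), rack 3 (4U), rack 5 (2U).
Most room is rack 3 with 4U free.

3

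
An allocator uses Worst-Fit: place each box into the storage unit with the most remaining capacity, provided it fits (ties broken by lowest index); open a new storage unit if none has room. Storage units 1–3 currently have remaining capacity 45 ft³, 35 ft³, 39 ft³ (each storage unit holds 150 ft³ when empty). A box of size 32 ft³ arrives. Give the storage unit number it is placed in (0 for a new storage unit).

1

Storage units with room: storage unit 1 (45 ft³), storage unit 2 (35 ft³), storage unit 3 (39 ft³).
Most room is storage unit 1 with 45 ft³ free.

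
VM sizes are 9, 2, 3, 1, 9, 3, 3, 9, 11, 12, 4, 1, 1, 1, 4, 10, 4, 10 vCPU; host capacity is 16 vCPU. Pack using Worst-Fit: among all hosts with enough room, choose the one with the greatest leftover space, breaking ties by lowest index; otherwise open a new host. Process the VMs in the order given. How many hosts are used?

7

Put 9 vCPU in host 1; 7 vCPU remain.
Put 2 vCPU in host 1; 5 vCPU remain.
Put 3 vCPU in host 1; 2 vCPU remain.
Put 1 vCPU in host 1; 1 vCPU remain.
Put 9 vCPU in host 2; 7 vCPU remain.
Put 3 vCPU in host 2; 4 vCPU remain.
Put 3 vCPU in host 2; 1 vCPU remain.
Put 9 vCPU in host 3; 7 vCPU remain.
Put 11 vCPU in host 4; 5 vCPU remain.
Put 12 vCPU in host 5; 4 vCPU remain.
Put 4 vCPU in host 3; 3 vCPU remain.
Put 1 vCPU in host 4; 4 vCPU remain.
Put 1 vCPU in host 4; 3 vCPU remain.
Put 1 vCPU in host 5; 3 vCPU remain.
Put 4 vCPU in host 6; 12 vCPU remain.
Put 10 vCPU in host 6; 2 vCPU remain.
Put 4 vCPU in host 7; 12 vCPU remain.
Put 10 vCPU in host 7; 2 vCPU remain.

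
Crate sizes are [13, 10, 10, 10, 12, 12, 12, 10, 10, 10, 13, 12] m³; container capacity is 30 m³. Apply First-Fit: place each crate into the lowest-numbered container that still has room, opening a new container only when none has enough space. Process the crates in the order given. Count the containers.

Put 13 m³ in container 1; 17 m³ remain.
Put 10 m³ in container 1; 7 m³ remain.
Put 10 m³ in container 2; 20 m³ remain.
Put 10 m³ in container 2; 10 m³ remain.
Put 12 m³ in container 3; 18 m³ remain.
Put 12 m³ in container 3; 6 m³ remain.
Put 12 m³ in container 4; 18 m³ remain.
Put 10 m³ in container 2; 0 m³ remain.
Put 10 m³ in container 4; 8 m³ remain.
Put 10 m³ in container 5; 20 m³ remain.
Put 13 m³ in container 5; 7 m³ remain.
Put 12 m³ in container 6; 18 m³ remain.

6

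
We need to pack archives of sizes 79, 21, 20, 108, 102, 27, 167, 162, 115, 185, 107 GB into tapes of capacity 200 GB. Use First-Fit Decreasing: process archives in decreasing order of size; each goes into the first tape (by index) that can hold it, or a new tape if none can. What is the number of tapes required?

7

Sorted descending: 185, 167, 162, 115, 108, 107, 102, 79, 27, 21, 20.
Put 185 GB in tape 1; 15 GB remain.
Put 167 GB in tape 2; 33 GB remain.
Put 162 GB in tape 3; 38 GB remain.
Put 115 GB in tape 4; 85 GB remain.
Put 108 GB in tape 5; 92 GB remain.
Put 107 GB in tape 6; 93 GB remain.
Put 102 GB in tape 7; 98 GB remain.
Put 79 GB in tape 4; 6 GB remain.
Put 27 GB in tape 2; 6 GB remain.
Put 21 GB in tape 3; 17 GB remain.
Put 20 GB in tape 5; 72 GB remain.
Final tapes: [185] [167,27] [162,21] [115,79] [108,20] [107] [102].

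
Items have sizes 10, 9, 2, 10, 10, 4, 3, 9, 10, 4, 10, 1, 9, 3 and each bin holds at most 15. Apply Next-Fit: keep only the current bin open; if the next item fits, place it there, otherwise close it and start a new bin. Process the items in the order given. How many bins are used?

8 bins

bin 1: place 10, 5 left
bin 2: place 9, 6 left
bin 2: place 2, 4 left
bin 3: place 10, 5 left
bin 4: place 10, 5 left
bin 4: place 4, 1 left
bin 5: place 3, 12 left
bin 5: place 9, 3 left
bin 6: place 10, 5 left
bin 6: place 4, 1 left
bin 7: place 10, 5 left
bin 7: place 1, 4 left
bin 8: place 9, 6 left
bin 8: place 3, 3 left
Final bins: [10] [9,2] [10] [10,4] [3,9] [10,4] [10,1] [9,3].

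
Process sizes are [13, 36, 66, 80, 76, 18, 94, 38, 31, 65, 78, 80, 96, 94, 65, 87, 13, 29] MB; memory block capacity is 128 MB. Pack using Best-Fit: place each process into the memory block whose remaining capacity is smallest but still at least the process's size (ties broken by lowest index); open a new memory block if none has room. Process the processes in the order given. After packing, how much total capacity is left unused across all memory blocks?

memory block 1: place 13 MB, 115 MB left
memory block 1: place 36 MB, 79 MB left
memory block 1: place 66 MB, 13 MB left
memory block 2: place 80 MB, 48 MB left
memory block 3: place 76 MB, 52 MB left
memory block 2: place 18 MB, 30 MB left
memory block 4: place 94 MB, 34 MB left
memory block 3: place 38 MB, 14 MB left
memory block 4: place 31 MB, 3 MB left
memory block 5: place 65 MB, 63 MB left
memory block 6: place 78 MB, 50 MB left
memory block 7: place 80 MB, 48 MB left
memory block 8: place 96 MB, 32 MB left
memory block 9: place 94 MB, 34 MB left
memory block 10: place 65 MB, 63 MB left
memory block 11: place 87 MB, 41 MB left
memory block 1: place 13 MB, 0 MB left
memory block 2: place 29 MB, 1 MB left
11 memory blocks × 128 MB = 1408 MB; used 1059 MB; unused 349 MB.

349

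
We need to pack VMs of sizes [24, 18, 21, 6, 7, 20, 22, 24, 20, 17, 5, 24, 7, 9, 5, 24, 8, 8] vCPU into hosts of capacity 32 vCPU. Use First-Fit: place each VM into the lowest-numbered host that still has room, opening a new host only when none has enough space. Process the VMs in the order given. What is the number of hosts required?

10

host 1: place 24 vCPU, 8 vCPU left
host 2: place 18 vCPU, 14 vCPU left
host 3: place 21 vCPU, 11 vCPU left
host 1: place 6 vCPU, 2 vCPU left
host 2: place 7 vCPU, 7 vCPU left
host 4: place 20 vCPU, 12 vCPU left
host 5: place 22 vCPU, 10 vCPU left
host 6: place 24 vCPU, 8 vCPU left
host 7: place 20 vCPU, 12 vCPU left
host 8: place 17 vCPU, 15 vCPU left
host 2: place 5 vCPU, 2 vCPU left
host 9: place 24 vCPU, 8 vCPU left
host 3: place 7 vCPU, 4 vCPU left
host 4: place 9 vCPU, 3 vCPU left
host 5: place 5 vCPU, 5 vCPU left
host 10: place 24 vCPU, 8 vCPU left
host 6: place 8 vCPU, 0 vCPU left
host 7: place 8 vCPU, 4 vCPU left
Final hosts: [24,6] [18,7,5] [21,7] [20,9] [22,5] [24,8] [20,8] [17] [24] [24].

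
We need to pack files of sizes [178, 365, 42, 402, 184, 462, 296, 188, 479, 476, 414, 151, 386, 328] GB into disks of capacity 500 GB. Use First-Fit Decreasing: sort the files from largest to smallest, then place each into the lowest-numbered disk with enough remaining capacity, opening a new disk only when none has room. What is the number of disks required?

Sorted descending: 479, 476, 462, 414, 402, 386, 365, 328, 296, 188, 184, 178, 151, 42.
disk 1: place 479 GB, 21 GB left
disk 2: place 476 GB, 24 GB left
disk 3: place 462 GB, 38 GB left
disk 4: place 414 GB, 86 GB left
disk 5: place 402 GB, 98 GB left
disk 6: place 386 GB, 114 GB left
disk 7: place 365 GB, 135 GB left
disk 8: place 328 GB, 172 GB left
disk 9: place 296 GB, 204 GB left
disk 9: place 188 GB, 16 GB left
disk 10: place 184 GB, 316 GB left
disk 10: place 178 GB, 138 GB left
disk 8: place 151 GB, 21 GB left
disk 4: place 42 GB, 44 GB left

10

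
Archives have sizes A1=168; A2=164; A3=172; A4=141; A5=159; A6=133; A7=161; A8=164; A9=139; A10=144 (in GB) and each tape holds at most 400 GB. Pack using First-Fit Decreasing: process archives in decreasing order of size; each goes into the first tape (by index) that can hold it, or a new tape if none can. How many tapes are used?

Sorted descending: 172, 168, 164, 164, 161, 159, 144, 141, 139, 133.
172 GB → tape 1 (remaining 228 GB)
168 GB → tape 1 (remaining 60 GB)
164 GB → tape 2 (remaining 236 GB)
164 GB → tape 2 (remaining 72 GB)
161 GB → tape 3 (remaining 239 GB)
159 GB → tape 3 (remaining 80 GB)
144 GB → tape 4 (remaining 256 GB)
141 GB → tape 4 (remaining 115 GB)
139 GB → tape 5 (remaining 261 GB)
133 GB → tape 5 (remaining 128 GB)
Final tapes: [172,168] [164,164] [161,159] [144,141] [139,133].

5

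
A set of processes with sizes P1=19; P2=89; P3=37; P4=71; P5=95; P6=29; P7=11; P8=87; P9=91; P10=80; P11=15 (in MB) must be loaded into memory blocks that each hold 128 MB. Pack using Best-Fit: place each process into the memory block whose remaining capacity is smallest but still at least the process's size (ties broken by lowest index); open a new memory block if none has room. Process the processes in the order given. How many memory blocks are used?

memory block 1: place P1 (19 MB), 109 MB left
memory block 1: place P2 (89 MB), 20 MB left
memory block 2: place P3 (37 MB), 91 MB left
memory block 2: place P4 (71 MB), 20 MB left
memory block 3: place P5 (95 MB), 33 MB left
memory block 3: place P6 (29 MB), 4 MB left
memory block 1: place P7 (11 MB), 9 MB left
memory block 4: place P8 (87 MB), 41 MB left
memory block 5: place P9 (91 MB), 37 MB left
memory block 6: place P10 (80 MB), 48 MB left
memory block 2: place P11 (15 MB), 5 MB left

6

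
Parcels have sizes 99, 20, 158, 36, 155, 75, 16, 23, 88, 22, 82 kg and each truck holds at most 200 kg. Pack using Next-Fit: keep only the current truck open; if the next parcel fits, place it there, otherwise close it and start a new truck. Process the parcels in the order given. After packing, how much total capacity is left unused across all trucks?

truck 1: place 99 kg, 101 kg left
truck 1: place 20 kg, 81 kg left
truck 2: place 158 kg, 42 kg left
truck 2: place 36 kg, 6 kg left
truck 3: place 155 kg, 45 kg left
truck 4: place 75 kg, 125 kg left
truck 4: place 16 kg, 109 kg left
truck 4: place 23 kg, 86 kg left
truck 5: place 88 kg, 112 kg left
truck 5: place 22 kg, 90 kg left
truck 5: place 82 kg, 8 kg left
5 trucks × 200 kg = 1000 kg; used 774 kg; unused 226 kg.

226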